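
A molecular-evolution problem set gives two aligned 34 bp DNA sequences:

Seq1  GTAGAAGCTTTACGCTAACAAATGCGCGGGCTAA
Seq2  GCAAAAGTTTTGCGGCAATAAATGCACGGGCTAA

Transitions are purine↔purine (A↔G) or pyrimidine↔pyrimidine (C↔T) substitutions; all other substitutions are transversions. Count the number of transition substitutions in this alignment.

The sequences differ at positions 2 (T/C, transition), 4 (G/A, transition), 8 (C/T, transition), 12 (A/G, transition), 15 (C/G, transversion), 16 (T/C, transition), 19 (C/T, transition), 26 (G/A, transition).
Of the 8 differences, 7 transitions and 1 transversion, so the answer is 7.

7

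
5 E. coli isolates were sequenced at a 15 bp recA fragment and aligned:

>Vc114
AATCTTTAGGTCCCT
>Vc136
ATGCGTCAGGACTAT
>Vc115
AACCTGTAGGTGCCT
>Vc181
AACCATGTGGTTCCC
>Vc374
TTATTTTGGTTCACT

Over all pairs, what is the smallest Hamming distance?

Pairwise Hamming distances:
  Vc114 vs Vc136: 7
  Vc114 vs Vc115: 3
  Vc114 vs Vc181: 6
  Vc114 vs Vc374: 7
  Vc136 vs Vc115: 9
  Vc136 vs Vc181: 10
  Vc136 vs Vc374: 10
  Vc115 vs Vc181: 6
  Vc115 vs Vc374: 9
  Vc181 vs Vc374: 11
The smallest is 3, between Vc114 and Vc115.

3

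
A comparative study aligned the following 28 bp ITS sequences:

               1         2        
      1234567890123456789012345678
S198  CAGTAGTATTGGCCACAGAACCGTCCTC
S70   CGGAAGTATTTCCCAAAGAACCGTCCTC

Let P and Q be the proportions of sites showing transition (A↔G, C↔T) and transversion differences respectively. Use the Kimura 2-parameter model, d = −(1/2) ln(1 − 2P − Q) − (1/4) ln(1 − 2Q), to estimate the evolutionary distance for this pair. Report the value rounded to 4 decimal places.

0.2047

Differing sites — 2:A/G (Ti); 4:T/A (Tv); 11:G/T (Tv); 12:G/C (Tv); 16:C/A (Tv).
Of the 5 differences, 1 transition and 4 transversions over 28 sites: P = 1/28 = 0.035714, Q = 4/28 = 0.142857.
d = −0.5·ln(0.785715) − 0.25·ln(0.714286) = −0.5·(-0.241161) − 0.25·(-0.336472) = 0.2047.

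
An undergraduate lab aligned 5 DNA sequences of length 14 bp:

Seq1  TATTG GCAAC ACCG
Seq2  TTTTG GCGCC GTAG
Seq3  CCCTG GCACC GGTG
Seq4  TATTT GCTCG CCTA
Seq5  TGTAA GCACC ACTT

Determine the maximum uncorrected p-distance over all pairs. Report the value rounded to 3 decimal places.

0.643

Pairwise Hamming distances:
  Seq1 vs Seq2: 6
  Seq1 vs Seq3: 7
  Seq1 vs Seq4: 7
  Seq1 vs Seq5: 6
  Seq2 vs Seq3: 6
  Seq2 vs Seq4: 8
  Seq2 vs Seq5: 8
  Seq3 vs Seq4: 9
  Seq3 vs Seq5: 8
  Seq4 vs Seq5: 7
The largest is 9 mismatches, between Seq3 and Seq4; p = 9/14 = 0.643.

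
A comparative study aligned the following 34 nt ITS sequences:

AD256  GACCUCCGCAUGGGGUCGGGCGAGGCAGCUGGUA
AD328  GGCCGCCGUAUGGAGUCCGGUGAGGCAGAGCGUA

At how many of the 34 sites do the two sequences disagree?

Differing sites — 2:A/G; 5:U/G; 9:C/U; 14:G/A; 18:G/C; 21:C/U; 29:C/A; 30:U/G; 31:G/C.
That gives 9 mismatches out of 34 aligned sites, so the Hamming distance is 9.

9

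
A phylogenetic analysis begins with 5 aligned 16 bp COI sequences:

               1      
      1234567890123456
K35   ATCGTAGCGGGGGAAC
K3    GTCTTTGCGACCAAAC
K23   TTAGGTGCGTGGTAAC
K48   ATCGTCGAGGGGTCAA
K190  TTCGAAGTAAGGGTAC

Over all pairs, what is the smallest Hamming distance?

Pairwise Hamming distances:
  K35 vs K3: 7
  K35 vs K23: 6
  K35 vs K48: 5
  K35 vs K190: 6
  K3 vs K23: 8
  K3 vs K48: 10
  K3 vs K190: 10
  K23 vs K48: 8
  K23 vs K190: 8
  K48 vs K190: 9
The smallest is 5, between K35 and K48.

5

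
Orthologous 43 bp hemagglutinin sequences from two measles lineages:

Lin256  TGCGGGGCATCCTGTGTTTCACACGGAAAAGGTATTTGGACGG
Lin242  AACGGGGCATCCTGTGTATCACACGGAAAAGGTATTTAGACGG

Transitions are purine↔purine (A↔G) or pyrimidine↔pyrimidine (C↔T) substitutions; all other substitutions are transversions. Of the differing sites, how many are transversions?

Differing sites — 1:T/A (Tv); 2:G/A (Ti); 18:T/A (Tv); 38:G/A (Ti).
Of the 4 differences, 2 transitions and 2 transversions, so the answer is 2.

2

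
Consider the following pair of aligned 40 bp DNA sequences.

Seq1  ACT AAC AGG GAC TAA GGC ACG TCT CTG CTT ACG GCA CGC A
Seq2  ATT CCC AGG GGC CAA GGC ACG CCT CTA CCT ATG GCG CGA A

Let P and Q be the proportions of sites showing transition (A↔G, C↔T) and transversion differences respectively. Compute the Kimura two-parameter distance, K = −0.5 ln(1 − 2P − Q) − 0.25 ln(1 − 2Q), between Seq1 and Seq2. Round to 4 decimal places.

0.3628

Differing sites — 2:C/T (Ti); 4:A/C (Tv); 5:A/C (Tv); 11:A/G (Ti); 13:T/C (Ti); 22:T/C (Ti); 27:G/A (Ti); 29:T/C (Ti); 32:C/T (Ti); 36:A/G (Ti); 39:C/A (Tv).
Of the 11 differences, 8 transitions and 3 transversions over 40 sites: P = 8/40 = 0.200000, Q = 3/40 = 0.075000.
d = −0.5·ln(0.525000) − 0.25·ln(0.850000) = −0.5·(-0.644357) − 0.25·(-0.162519) = 0.3628.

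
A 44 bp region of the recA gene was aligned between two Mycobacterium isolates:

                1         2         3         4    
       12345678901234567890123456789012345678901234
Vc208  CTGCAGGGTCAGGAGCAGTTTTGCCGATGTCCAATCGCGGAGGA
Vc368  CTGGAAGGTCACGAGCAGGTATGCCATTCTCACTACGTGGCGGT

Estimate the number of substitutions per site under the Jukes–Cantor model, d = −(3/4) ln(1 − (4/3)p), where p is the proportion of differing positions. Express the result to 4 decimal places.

0.4546

Differing sites — 4:C/G; 6:G/A; 12:G/C; 19:T/G; 21:T/A; 26:G/A; 27:A/T; 29:G/C; 32:C/A; 33:A/C; 34:A/T; 35:T/A; 38:C/T; 41:A/C; 44:A/T.
p = 15/44 = 0.340909.
d = −0.75 · ln(1 − (4/3)·0.340909) = −0.75 · ln(0.545455) = −0.75 · (-0.606135) = 0.4546.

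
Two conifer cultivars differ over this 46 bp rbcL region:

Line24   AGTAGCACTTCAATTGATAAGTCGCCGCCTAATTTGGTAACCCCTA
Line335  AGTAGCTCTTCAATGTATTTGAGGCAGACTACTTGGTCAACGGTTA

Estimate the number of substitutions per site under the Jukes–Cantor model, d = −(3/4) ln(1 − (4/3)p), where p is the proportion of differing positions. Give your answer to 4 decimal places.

0.4674

Mismatches occur at site 7 (A→T), site 15 (T→G), site 16 (G→T), site 19 (A→T), site 20 (A→T), site 22 (T→A), site 23 (C→G), site 26 (C→A), site 28 (C→A), site 32 (A→C), site 35 (T→G), site 37 (G→T), site 38 (T→C), site 42 (C→G), site 43 (C→G), site 44 (C→T).
p = 16/46 = 0.347826.
d = −0.75 · ln(1 − (4/3)·0.347826) = −0.75 · ln(0.536232) = −0.75 · (-0.623188) = 0.4674.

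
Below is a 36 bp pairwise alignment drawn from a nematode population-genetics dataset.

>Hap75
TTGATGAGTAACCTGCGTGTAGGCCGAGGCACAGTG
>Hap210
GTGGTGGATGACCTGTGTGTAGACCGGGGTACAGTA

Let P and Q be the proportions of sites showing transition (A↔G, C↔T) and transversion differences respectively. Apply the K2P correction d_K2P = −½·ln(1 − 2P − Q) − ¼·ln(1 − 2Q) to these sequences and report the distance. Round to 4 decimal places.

Mismatches occur at site 1 (T/G, transversion), site 4 (A/G, transition), site 7 (A/G, transition), site 8 (G/A, transition), site 10 (A/G, transition), site 16 (C/T, transition), site 23 (G/A, transition), site 27 (A/G, transition), site 30 (C/T, transition), site 36 (G/A, transition).
Of the 10 differences, 9 transitions and 1 transversion over 36 sites: P = 9/36 = 0.250000, Q = 1/36 = 0.027778.
d = −0.5·ln(0.472222) − 0.25·ln(0.944444) = −0.5·(-0.750306) − 0.25·(-0.057159) = 0.3894.

0.3894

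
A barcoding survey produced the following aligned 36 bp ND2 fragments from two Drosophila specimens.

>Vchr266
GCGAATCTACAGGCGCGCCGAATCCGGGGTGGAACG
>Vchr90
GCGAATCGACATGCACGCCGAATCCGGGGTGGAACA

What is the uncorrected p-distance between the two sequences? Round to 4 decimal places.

Differing sites — 8:T/G; 12:G/T; 15:G/A; 36:G/A.
There are 4 differences over 36 sites, so p = 4/36 = 0.1111.

0.1111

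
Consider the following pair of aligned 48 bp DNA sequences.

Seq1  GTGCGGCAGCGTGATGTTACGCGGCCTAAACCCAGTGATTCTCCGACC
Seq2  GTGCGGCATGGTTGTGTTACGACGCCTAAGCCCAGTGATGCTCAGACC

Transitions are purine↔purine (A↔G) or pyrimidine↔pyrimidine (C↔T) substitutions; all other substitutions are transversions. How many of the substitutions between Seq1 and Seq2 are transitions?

2

The sequences differ at positions 9 (G/T, transversion), 10 (C/G, transversion), 13 (G/T, transversion), 14 (A/G, transition), 22 (C/A, transversion), 23 (G/C, transversion), 30 (A/G, transition), 40 (T/G, transversion), 44 (C/A, transversion).
Of the 9 differences, 2 transitions and 7 transversions, so the answer is 2.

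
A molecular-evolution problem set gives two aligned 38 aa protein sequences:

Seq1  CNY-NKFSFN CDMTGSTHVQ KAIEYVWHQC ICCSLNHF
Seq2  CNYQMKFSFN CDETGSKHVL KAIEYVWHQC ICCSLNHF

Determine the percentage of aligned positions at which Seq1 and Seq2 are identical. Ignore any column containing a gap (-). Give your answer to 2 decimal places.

89.19%

Excluding the 1 gap column leaves 37 comparable sites.
The sequences differ at positions 5 (N/M), 13 (M/E), 17 (T/K), 20 (Q/L).
33 of the 37 comparable sites match, so the percent identity is 33/37 × 100 = 89.19%.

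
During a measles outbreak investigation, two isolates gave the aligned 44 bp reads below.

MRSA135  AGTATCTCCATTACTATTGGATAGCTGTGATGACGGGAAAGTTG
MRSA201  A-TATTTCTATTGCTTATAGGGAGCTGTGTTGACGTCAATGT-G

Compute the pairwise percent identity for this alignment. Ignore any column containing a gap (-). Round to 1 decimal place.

71.4%

Excluding the 2 gap columns leaves 42 comparable sites.
The sequences differ at positions 6 (C/T), 9 (C/T), 13 (A/G), 16 (A/T), 17 (T/A), 19 (G/A), 21 (A/G), 22 (T/G), 30 (A/T), 36 (G/T), 37 (G/C), 40 (A/T).
30 of the 42 comparable sites match, so the percent identity is 30/42 × 100 = 71.4%.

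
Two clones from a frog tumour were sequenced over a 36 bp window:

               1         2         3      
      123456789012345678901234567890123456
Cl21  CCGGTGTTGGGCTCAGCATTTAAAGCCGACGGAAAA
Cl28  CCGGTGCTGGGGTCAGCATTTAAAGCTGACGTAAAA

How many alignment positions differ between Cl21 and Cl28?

Mismatches occur at site 7 (T→C), site 12 (C→G), site 27 (C→T), site 32 (G→T).
That gives 4 mismatches out of 36 aligned sites, so the Hamming distance is 4.

4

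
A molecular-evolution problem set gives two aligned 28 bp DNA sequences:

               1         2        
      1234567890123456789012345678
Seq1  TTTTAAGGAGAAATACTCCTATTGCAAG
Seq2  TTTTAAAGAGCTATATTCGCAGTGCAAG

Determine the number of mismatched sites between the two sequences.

Mismatches occur at site 7 (G/A), site 11 (A/C), site 12 (A/T), site 16 (C/T), site 19 (C/G), site 20 (T/C), site 22 (T/G).
That gives 7 mismatches out of 28 aligned sites, so the Hamming distance is 7.

7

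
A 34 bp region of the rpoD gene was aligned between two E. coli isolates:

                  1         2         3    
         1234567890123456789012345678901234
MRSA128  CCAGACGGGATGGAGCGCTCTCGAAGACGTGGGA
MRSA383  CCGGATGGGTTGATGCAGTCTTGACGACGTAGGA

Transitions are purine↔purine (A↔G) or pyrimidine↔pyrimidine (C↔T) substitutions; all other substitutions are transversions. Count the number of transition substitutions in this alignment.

The sequences differ at positions 3 (A/G, transition), 6 (C/T, transition), 10 (A/T, transversion), 13 (G/A, transition), 14 (A/T, transversion), 17 (G/A, transition), 18 (C/G, transversion), 22 (C/T, transition), 25 (A/C, transversion), 31 (G/A, transition).
Of the 10 differences, 6 transitions and 4 transversions, so the answer is 6.

6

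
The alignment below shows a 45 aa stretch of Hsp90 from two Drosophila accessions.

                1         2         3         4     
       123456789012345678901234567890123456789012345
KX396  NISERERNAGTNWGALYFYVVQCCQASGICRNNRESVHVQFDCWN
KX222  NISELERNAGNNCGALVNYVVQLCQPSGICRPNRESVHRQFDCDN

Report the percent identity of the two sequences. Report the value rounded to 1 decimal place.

Differing sites — 5:R/L; 11:T/N; 13:W/C; 17:Y/V; 18:F/N; 23:C/L; 26:A/P; 32:N/P; 39:V/R; 44:W/D.
35 of the 45 sites match, so the percent identity is 35/45 × 100 = 77.8%.

77.8%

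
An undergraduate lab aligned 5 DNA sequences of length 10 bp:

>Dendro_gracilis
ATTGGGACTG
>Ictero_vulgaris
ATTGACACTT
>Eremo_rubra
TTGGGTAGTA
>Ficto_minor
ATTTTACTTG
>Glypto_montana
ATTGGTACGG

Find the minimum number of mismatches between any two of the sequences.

Pairwise Hamming distances:
  Dendro_gracilis vs Ictero_vulgaris: 3
  Dendro_gracilis vs Eremo_rubra: 5
  Dendro_gracilis vs Ficto_minor: 5
  Dendro_gracilis vs Glypto_montana: 2
  Ictero_vulgaris vs Eremo_rubra: 6
  Ictero_vulgaris vs Ficto_minor: 6
  Ictero_vulgaris vs Glypto_montana: 4
  Eremo_rubra vs Ficto_minor: 8
  Eremo_rubra vs Glypto_montana: 5
  Ficto_minor vs Glypto_montana: 6
The smallest is 2, between Dendro_gracilis and Glypto_montana.

2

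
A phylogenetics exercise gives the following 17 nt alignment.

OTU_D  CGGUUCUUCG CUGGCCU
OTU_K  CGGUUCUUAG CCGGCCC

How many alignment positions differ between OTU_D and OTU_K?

Differing sites — 9:C/A; 12:U/C; 17:U/C.
That gives 3 mismatches out of 17 aligned sites, so the Hamming distance is 3.

3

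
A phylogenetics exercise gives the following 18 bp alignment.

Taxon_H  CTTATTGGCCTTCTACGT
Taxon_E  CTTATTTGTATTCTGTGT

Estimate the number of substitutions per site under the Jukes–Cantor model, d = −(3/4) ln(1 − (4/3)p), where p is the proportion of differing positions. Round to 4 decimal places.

Mismatches occur at site 7 (G→T), site 9 (C→T), site 10 (C→A), site 15 (A→G), site 16 (C→T).
p = 5/18 = 0.277778.
d = −0.75 · ln(1 − (4/3)·0.277778) = −0.75 · ln(0.629629) = −0.75 · (-0.462625) = 0.3470.

0.3470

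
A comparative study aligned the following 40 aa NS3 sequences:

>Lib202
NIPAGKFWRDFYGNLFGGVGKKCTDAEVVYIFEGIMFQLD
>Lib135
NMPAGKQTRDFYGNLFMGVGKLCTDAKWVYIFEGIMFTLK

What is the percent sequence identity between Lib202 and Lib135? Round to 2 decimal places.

Mismatches occur at site 2 (I→M), site 7 (F→Q), site 8 (W→T), site 17 (G→M), site 22 (K→L), site 27 (E→K), site 28 (V→W), site 38 (Q→T), site 40 (D→K).
31 of the 40 sites match, so the percent identity is 31/40 × 100 = 77.50%.

77.50%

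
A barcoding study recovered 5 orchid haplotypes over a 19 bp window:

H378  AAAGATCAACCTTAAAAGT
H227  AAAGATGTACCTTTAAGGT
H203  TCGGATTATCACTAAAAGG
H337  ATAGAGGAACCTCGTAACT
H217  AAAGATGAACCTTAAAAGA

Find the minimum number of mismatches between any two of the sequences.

2

Pairwise Hamming distances:
  H378 vs H227: 4
  H378 vs H203: 8
  H378 vs H337: 7
  H378 vs H217: 2
  H227 vs H203: 11
  H227 vs H337: 8
  H227 vs H217: 4
  H203 vs H337: 13
  H203 vs H217: 8
  H337 vs H217: 7
The smallest is 2, between H378 and H217.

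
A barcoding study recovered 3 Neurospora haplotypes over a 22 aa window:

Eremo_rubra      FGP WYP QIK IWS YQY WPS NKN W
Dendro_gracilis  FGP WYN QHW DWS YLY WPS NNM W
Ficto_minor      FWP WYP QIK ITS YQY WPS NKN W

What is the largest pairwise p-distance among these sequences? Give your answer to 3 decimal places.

0.409

Pairwise Hamming distances:
  Eremo_rubra vs Dendro_gracilis: 7
  Eremo_rubra vs Ficto_minor: 2
  Dendro_gracilis vs Ficto_minor: 9
The largest is 9 mismatches, between Dendro_gracilis and Ficto_minor; p = 9/22 = 0.409.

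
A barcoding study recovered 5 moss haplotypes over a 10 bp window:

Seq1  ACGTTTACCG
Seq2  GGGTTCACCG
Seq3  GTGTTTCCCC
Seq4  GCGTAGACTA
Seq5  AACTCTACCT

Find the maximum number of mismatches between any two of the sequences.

Pairwise Hamming distances:
  Seq1 vs Seq2: 3
  Seq1 vs Seq3: 4
  Seq1 vs Seq4: 5
  Seq1 vs Seq5: 4
  Seq2 vs Seq3: 4
  Seq2 vs Seq4: 5
  Seq2 vs Seq5: 6
  Seq3 vs Seq4: 6
  Seq3 vs Seq5: 6
  Seq4 vs Seq5: 7
The largest is 7, between Seq4 and Seq5.

7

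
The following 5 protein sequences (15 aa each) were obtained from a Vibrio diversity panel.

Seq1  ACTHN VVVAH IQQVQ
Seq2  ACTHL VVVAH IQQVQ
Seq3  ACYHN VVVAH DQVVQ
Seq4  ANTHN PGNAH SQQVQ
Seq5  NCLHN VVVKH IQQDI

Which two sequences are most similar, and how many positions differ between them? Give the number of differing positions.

Pairwise Hamming distances:
  Seq1 vs Seq2: 1
  Seq1 vs Seq3: 3
  Seq1 vs Seq4: 5
  Seq1 vs Seq5: 5
  Seq2 vs Seq3: 4
  Seq2 vs Seq4: 6
  Seq2 vs Seq5: 6
  Seq3 vs Seq4: 7
  Seq3 vs Seq5: 7
  Seq4 vs Seq5: 10
The smallest is 1, between Seq1 and Seq2.

1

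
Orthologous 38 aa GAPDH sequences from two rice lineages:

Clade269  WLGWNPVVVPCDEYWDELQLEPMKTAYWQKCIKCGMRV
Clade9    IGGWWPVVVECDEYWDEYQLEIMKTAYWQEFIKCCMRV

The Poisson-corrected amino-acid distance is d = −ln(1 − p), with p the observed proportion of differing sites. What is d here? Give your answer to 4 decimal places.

Differing sites — 1:W/I; 2:L/G; 5:N/W; 10:P/E; 18:L/Y; 22:P/I; 30:K/E; 31:C/F; 35:G/C.
p = 9/38 = 0.236842.
d = −ln(1 − 0.236842) = −ln(0.763158) = 0.2703.

0.2703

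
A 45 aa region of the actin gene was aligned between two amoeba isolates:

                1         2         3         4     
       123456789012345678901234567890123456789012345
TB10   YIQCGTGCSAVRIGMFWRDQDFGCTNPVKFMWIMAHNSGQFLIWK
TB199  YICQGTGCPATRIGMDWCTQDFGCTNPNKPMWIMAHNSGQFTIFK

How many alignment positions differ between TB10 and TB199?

11

Mismatches occur at site 3 (Q→C), site 4 (C→Q), site 9 (S→P), site 11 (V→T), site 16 (F→D), site 18 (R→C), site 19 (D→T), site 28 (V→N), site 30 (F→P), site 42 (L→T), site 44 (W→F).
That gives 11 mismatches out of 45 aligned sites, so the Hamming distance is 11.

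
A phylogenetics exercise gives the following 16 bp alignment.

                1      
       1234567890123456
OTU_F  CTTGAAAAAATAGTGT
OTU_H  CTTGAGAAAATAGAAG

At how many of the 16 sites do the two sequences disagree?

Differing sites — 6:A/G; 14:T/A; 15:G/A; 16:T/G.
That gives 4 mismatches out of 16 aligned sites, so the Hamming distance is 4.

4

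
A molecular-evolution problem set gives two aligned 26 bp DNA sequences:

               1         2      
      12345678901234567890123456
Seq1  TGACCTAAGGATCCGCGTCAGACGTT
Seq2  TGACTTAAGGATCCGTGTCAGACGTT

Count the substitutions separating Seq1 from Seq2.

2

Differing sites — 5:C/T; 16:C/T.
That gives 2 mismatches out of 26 aligned sites, so the Hamming distance is 2.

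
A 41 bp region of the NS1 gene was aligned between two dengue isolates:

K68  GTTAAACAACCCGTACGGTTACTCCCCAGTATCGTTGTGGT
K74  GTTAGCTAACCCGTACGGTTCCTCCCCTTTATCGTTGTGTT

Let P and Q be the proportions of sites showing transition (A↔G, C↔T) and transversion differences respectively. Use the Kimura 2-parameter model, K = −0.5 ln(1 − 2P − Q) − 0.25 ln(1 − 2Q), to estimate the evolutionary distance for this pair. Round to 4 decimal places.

Mismatches occur at site 5 (A/G, transition), site 6 (A/C, transversion), site 7 (C/T, transition), site 21 (A/C, transversion), site 28 (A/T, transversion), site 29 (G/T, transversion), site 40 (G/T, transversion).
Of the 7 differences, 2 transitions and 5 transversions over 41 sites: P = 2/41 = 0.048780, Q = 5/41 = 0.121951.
d = −0.5·ln(0.780489) − 0.25·ln(0.756098) = −0.5·(-0.247835) − 0.25·(-0.279584) = 0.1938.

0.1938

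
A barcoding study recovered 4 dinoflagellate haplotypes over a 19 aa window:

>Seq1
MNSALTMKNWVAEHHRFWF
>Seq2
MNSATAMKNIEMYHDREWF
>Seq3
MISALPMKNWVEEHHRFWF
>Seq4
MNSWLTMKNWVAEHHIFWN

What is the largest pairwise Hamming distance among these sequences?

Pairwise Hamming distances:
  Seq1 vs Seq2: 8
  Seq1 vs Seq3: 3
  Seq1 vs Seq4: 3
  Seq2 vs Seq3: 9
  Seq2 vs Seq4: 11
  Seq3 vs Seq4: 6
The largest is 11, between Seq2 and Seq4.

11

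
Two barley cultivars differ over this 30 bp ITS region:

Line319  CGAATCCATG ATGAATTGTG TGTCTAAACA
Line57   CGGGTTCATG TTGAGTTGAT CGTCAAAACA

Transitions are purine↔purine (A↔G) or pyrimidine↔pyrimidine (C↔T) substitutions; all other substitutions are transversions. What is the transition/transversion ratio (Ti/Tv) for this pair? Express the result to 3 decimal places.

1.250

Differing sites — 3:A/G (Ti); 4:A/G (Ti); 6:C/T (Ti); 11:A/T (Tv); 15:A/G (Ti); 19:T/A (Tv); 20:G/T (Tv); 21:T/C (Ti); 25:T/A (Tv).
Of the 9 differences, 5 transitions and 4 transversions, so Ti/Tv = 5/4 = 1.250.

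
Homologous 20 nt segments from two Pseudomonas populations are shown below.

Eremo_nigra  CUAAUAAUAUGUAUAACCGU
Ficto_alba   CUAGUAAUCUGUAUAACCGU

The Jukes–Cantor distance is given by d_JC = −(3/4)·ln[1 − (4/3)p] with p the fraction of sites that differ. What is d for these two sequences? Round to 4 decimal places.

Differing sites — 4:A/G; 9:A/C.
p = 2/20 = 0.100000.
d = −0.75 · ln(1 − (4/3)·0.100000) = −0.75 · ln(0.866667) = −0.75 · (-0.143100) = 0.1073.

0.1073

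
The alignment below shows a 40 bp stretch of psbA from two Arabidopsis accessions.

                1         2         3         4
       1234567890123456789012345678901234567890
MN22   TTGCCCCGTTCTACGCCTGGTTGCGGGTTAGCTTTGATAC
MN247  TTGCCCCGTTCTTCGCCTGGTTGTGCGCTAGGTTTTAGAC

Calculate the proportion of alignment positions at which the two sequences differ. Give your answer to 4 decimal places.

0.1750

Differing sites — 13:A/T; 24:C/T; 26:G/C; 28:T/C; 32:C/G; 36:G/T; 38:T/G.
There are 7 differences over 40 sites, so p = 7/40 = 0.1750.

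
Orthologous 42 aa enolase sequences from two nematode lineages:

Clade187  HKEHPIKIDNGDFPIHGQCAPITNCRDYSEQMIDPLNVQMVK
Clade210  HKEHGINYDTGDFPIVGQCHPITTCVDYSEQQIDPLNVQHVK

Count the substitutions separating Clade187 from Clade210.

Mismatches occur at site 5 (P/G), site 7 (K/N), site 8 (I/Y), site 10 (N/T), site 16 (H/V), site 20 (A/H), site 24 (N/T), site 26 (R/V), site 32 (M/Q), site 40 (M/H).
That gives 10 mismatches out of 42 aligned sites, so the Hamming distance is 10.

10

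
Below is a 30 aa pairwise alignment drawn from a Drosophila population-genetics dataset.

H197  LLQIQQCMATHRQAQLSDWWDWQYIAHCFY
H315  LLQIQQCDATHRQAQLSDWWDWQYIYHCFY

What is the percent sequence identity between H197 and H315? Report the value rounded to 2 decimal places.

93.33%

Differing sites — 8:M/D; 26:A/Y.
28 of the 30 sites match, so the percent identity is 28/30 × 100 = 93.33%.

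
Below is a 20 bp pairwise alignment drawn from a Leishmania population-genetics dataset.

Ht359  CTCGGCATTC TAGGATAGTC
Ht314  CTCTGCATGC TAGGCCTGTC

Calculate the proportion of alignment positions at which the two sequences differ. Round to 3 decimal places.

0.250

Differing sites — 4:G/T; 9:T/G; 15:A/C; 16:T/C; 17:A/T.
There are 5 differences over 20 sites, so p = 5/20 = 0.250.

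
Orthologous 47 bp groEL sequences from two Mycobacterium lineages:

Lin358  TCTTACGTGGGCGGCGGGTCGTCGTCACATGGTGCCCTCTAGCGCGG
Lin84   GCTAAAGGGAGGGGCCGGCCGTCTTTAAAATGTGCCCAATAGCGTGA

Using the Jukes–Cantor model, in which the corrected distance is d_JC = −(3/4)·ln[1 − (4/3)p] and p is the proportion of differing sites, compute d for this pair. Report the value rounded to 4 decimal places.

Differing sites — 1:T/G; 4:T/A; 6:C/A; 8:T/G; 10:G/A; 12:C/G; 16:G/C; 19:T/C; 24:G/T; 26:C/T; 28:C/A; 30:T/A; 31:G/T; 38:T/A; 39:C/A; 45:C/T; 47:G/A.
p = 17/47 = 0.361702.
d = −0.75 · ln(1 − (4/3)·0.361702) = −0.75 · ln(0.517731) = −0.75 · (-0.658299) = 0.4937.

0.4937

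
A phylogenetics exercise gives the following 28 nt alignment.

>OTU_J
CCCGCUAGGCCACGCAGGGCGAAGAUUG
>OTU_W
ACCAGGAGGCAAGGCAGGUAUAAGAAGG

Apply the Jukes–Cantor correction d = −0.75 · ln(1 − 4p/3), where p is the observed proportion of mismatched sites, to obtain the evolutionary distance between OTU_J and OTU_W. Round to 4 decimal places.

0.5565

The sequences differ at positions 1 (C/A), 4 (G/A), 5 (C/G), 6 (U/G), 11 (C/A), 13 (C/G), 19 (G/U), 20 (C/A), 21 (G/U), 26 (U/A), 27 (U/G).
p = 11/28 = 0.392857.
d = −0.75 · ln(1 − (4/3)·0.392857) = −0.75 · ln(0.476191) = −0.75 · (-0.741936) = 0.5565.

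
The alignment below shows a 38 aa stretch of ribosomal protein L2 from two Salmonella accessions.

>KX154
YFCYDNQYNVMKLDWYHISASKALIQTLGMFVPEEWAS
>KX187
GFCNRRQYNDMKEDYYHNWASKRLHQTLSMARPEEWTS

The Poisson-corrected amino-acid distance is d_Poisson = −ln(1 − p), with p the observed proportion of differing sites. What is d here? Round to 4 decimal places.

0.5021

Mismatches occur at site 1 (Y→G), site 4 (Y→N), site 5 (D→R), site 6 (N→R), site 10 (V→D), site 13 (L→E), site 15 (W→Y), site 18 (I→N), site 19 (S→W), site 23 (A→R), site 25 (I→H), site 29 (G→S), site 31 (F→A), site 32 (V→R), site 37 (A→T).
p = 15/38 = 0.394737.
d = −ln(1 − 0.394737) = −ln(0.605263) = 0.5021.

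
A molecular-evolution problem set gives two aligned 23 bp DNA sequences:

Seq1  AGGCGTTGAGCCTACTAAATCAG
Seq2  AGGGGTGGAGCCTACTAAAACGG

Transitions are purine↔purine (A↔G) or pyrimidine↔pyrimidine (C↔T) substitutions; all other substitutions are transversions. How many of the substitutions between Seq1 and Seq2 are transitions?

The sequences differ at positions 4 (C/G, transversion), 7 (T/G, transversion), 20 (T/A, transversion), 22 (A/G, transition).
Of the 4 differences, 1 transition and 3 transversions, so the answer is 1.

1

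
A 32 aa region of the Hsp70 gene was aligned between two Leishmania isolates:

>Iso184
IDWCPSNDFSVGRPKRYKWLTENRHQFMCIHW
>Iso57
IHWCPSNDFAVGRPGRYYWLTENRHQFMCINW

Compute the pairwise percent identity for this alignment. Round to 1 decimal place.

84.4%

Differing sites — 2:D/H; 10:S/A; 15:K/G; 18:K/Y; 31:H/N.
27 of the 32 sites match, so the percent identity is 27/32 × 100 = 84.4%.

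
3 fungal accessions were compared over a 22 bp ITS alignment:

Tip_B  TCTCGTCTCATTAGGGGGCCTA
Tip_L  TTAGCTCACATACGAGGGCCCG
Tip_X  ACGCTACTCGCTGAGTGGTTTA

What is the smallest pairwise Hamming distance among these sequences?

10

Pairwise Hamming distances:
  Tip_B vs Tip_L: 10
  Tip_B vs Tip_X: 11
  Tip_L vs Tip_X: 18
The smallest is 10, between Tip_B and Tip_L.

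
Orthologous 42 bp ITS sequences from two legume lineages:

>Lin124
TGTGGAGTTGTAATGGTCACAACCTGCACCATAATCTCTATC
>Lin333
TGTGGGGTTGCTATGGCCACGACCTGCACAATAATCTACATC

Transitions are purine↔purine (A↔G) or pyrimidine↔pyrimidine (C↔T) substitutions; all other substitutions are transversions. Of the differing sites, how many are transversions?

3

Mismatches occur at site 6 (A/G, transition), site 11 (T/C, transition), site 12 (A/T, transversion), site 17 (T/C, transition), site 21 (A/G, transition), site 30 (C/A, transversion), site 38 (C/A, transversion), site 39 (T/C, transition).
Of the 8 differences, 5 transitions and 3 transversions, so the answer is 3.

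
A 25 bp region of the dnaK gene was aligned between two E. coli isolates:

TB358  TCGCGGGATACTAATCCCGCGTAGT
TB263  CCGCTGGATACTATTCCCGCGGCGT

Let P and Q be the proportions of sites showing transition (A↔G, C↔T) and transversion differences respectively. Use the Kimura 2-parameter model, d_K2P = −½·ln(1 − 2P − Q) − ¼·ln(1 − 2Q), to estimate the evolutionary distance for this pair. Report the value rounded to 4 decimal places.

Mismatches occur at site 1 (T/C, transition), site 5 (G/T, transversion), site 14 (A/T, transversion), site 22 (T/G, transversion), site 23 (A/C, transversion).
Of the 5 differences, 1 transition and 4 transversions over 25 sites: P = 1/25 = 0.040000, Q = 4/25 = 0.160000.
d = −0.5·ln(0.760000) − 0.25·ln(0.680000) = −0.5·(-0.274437) − 0.25·(-0.385662) = 0.2336.

0.2336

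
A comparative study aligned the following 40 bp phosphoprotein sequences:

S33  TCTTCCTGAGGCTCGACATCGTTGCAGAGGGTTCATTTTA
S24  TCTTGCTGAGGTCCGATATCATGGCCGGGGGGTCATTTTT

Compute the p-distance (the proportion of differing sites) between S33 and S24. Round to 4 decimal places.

0.2500

Differing sites — 5:C/G; 12:C/T; 13:T/C; 17:C/T; 21:G/A; 23:T/G; 26:A/C; 28:A/G; 32:T/G; 40:A/T.
There are 10 differences over 40 sites, so p = 10/40 = 0.2500.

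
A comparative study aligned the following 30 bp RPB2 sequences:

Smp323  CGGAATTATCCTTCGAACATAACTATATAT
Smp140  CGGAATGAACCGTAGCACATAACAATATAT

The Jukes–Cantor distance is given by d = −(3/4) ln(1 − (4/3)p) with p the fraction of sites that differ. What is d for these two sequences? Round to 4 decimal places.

0.2326

The sequences differ at positions 7 (T/G), 9 (T/A), 12 (T/G), 14 (C/A), 16 (A/C), 24 (T/A).
p = 6/30 = 0.200000.
d = −0.75 · ln(1 − (4/3)·0.200000) = −0.75 · ln(0.733333) = −0.75 · (-0.310155) = 0.2326.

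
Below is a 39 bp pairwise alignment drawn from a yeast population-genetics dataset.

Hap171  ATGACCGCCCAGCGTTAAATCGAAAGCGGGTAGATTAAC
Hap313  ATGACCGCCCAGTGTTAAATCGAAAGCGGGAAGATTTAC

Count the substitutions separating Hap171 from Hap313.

The sequences differ at positions 13 (C/T), 31 (T/A), 37 (A/T).
That gives 3 mismatches out of 39 aligned sites, so the Hamming distance is 3.

3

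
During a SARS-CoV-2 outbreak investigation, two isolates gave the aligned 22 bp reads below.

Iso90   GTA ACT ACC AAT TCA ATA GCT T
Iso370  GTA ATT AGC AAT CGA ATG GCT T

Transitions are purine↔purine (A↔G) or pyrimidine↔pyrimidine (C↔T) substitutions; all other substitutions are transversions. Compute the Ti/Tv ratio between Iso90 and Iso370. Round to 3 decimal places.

1.500

Differing sites — 5:C/T (Ti); 8:C/G (Tv); 13:T/C (Ti); 14:C/G (Tv); 18:A/G (Ti).
Of the 5 differences, 3 transitions and 2 transversions, so Ti/Tv = 3/2 = 1.500.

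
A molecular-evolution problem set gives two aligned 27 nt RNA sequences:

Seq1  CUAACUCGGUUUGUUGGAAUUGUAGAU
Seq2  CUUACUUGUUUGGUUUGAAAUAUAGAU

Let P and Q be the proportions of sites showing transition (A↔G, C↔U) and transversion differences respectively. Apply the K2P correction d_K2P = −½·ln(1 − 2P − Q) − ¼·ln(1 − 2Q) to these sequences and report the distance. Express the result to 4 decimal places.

0.3184

Mismatches occur at site 3 (A↔U, transversion), site 7 (C↔U, transition), site 9 (G↔U, transversion), site 12 (U↔G, transversion), site 16 (G↔U, transversion), site 20 (U↔A, transversion), site 22 (G↔A, transition).
Of the 7 differences, 2 transitions and 5 transversions over 27 sites: P = 2/27 = 0.074074, Q = 5/27 = 0.185185.
d = −0.5·ln(0.666667) − 0.25·ln(0.629630) = −0.5·(-0.405465) − 0.25·(-0.462623) = 0.3184.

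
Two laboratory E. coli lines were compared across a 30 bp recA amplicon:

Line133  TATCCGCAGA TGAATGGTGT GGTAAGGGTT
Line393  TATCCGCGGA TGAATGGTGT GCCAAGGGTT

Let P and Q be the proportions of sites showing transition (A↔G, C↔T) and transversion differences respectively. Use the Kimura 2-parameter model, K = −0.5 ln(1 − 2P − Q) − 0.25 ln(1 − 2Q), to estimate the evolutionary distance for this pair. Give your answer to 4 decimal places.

0.1084

Differing sites — 8:A/G (Ti); 22:G/C (Tv); 23:T/C (Ti).
Of the 3 differences, 2 transitions and 1 transversion over 30 sites: P = 2/30 = 0.066667, Q = 1/30 = 0.033333.
d = −0.5·ln(0.833333) − 0.25·ln(0.933334) = −0.5·(-0.182322) − 0.25·(-0.068992) = 0.1084.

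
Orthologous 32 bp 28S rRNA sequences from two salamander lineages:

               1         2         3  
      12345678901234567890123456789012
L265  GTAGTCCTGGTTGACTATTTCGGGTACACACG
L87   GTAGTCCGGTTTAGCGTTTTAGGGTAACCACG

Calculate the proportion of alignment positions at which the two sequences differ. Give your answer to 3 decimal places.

0.281

Differing sites — 8:T/G; 10:G/T; 13:G/A; 14:A/G; 16:T/G; 17:A/T; 21:C/A; 27:C/A; 28:A/C.
There are 9 differences over 32 sites, so p = 9/32 = 0.281.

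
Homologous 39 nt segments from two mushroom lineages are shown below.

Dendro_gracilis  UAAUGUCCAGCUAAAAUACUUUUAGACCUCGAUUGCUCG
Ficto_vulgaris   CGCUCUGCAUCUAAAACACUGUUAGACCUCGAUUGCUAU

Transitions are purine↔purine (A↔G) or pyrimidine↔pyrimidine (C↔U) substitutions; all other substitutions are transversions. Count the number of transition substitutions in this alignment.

3

Mismatches occur at site 1 (U↔C, transition), site 2 (A↔G, transition), site 3 (A↔C, transversion), site 5 (G↔C, transversion), site 7 (C↔G, transversion), site 10 (G↔U, transversion), site 17 (U↔C, transition), site 21 (U↔G, transversion), site 38 (C↔A, transversion), site 39 (G↔U, transversion).
Of the 10 differences, 3 transitions and 7 transversions, so the answer is 3.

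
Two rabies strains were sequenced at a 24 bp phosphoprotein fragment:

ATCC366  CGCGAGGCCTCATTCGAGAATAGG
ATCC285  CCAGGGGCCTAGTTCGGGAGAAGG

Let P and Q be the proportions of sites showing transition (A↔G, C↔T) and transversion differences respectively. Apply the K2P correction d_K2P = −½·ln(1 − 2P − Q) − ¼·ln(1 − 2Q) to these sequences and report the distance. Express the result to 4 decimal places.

Mismatches occur at site 2 (G/C, transversion), site 3 (C/A, transversion), site 5 (A/G, transition), site 11 (C/A, transversion), site 12 (A/G, transition), site 17 (A/G, transition), site 20 (A/G, transition), site 21 (T/A, transversion).
Of the 8 differences, 4 transitions and 4 transversions over 24 sites: P = 4/24 = 0.166667, Q = 4/24 = 0.166667.
d = −0.5·ln(0.499999) − 0.25·ln(0.666666) = −0.5·(-0.693149) − 0.25·(-0.405466) = 0.4479.

0.4479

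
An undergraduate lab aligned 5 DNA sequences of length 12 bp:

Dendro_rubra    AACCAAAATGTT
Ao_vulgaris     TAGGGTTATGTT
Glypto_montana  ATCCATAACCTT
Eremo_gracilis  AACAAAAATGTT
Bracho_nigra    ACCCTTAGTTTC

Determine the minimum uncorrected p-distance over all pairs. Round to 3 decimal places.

0.083

Pairwise Hamming distances:
  Dendro_rubra vs Ao_vulgaris: 6
  Dendro_rubra vs Glypto_montana: 4
  Dendro_rubra vs Eremo_gracilis: 1
  Dendro_rubra vs Bracho_nigra: 6
  Ao_vulgaris vs Glypto_montana: 8
  Ao_vulgaris vs Eremo_gracilis: 6
  Ao_vulgaris vs Bracho_nigra: 9
  Glypto_montana vs Eremo_gracilis: 5
  Glypto_montana vs Bracho_nigra: 6
  Eremo_gracilis vs Bracho_nigra: 7
The smallest is 1 mismatch, between Dendro_rubra and Eremo_gracilis; p = 1/12 = 0.083.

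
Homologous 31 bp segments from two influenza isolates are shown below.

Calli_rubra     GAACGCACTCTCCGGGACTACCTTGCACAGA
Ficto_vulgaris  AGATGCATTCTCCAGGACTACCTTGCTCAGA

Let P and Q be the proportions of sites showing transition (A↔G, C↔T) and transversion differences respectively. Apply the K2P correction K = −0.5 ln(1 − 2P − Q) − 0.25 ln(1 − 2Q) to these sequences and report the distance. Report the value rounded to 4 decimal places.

0.2358

Mismatches occur at site 1 (G→A, transition), site 2 (A→G, transition), site 4 (C→T, transition), site 8 (C→T, transition), site 14 (G→A, transition), site 27 (A→T, transversion).
Of the 6 differences, 5 transitions and 1 transversion over 31 sites: P = 5/31 = 0.161290, Q = 1/31 = 0.032258.
d = −0.5·ln(0.645162) − 0.25·ln(0.935484) = −0.5·(-0.438254) − 0.25·(-0.066691) = 0.2358.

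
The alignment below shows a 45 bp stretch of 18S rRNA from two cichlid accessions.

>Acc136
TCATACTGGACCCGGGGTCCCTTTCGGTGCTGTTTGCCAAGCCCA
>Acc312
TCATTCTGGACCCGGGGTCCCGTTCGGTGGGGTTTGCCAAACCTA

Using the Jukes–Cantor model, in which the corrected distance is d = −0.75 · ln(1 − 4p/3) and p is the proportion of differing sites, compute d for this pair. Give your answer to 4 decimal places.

0.1468

Mismatches occur at site 5 (A/T), site 22 (T/G), site 30 (C/G), site 31 (T/G), site 41 (G/A), site 44 (C/T).
p = 6/45 = 0.133333.
d = −0.75 · ln(1 − (4/3)·0.133333) = −0.75 · ln(0.822223) = −0.75 · (-0.195744) = 0.1468.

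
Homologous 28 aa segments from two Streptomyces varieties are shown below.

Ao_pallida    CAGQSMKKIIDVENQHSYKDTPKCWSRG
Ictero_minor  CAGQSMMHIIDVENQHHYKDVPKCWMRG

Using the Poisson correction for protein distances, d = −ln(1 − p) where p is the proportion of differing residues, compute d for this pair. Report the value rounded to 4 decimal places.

Differing sites — 7:K/M; 8:K/H; 17:S/H; 21:T/V; 26:S/M.
p = 5/28 = 0.178571.
d = −ln(1 − 0.178571) = −ln(0.821429) = 0.1967.

0.1967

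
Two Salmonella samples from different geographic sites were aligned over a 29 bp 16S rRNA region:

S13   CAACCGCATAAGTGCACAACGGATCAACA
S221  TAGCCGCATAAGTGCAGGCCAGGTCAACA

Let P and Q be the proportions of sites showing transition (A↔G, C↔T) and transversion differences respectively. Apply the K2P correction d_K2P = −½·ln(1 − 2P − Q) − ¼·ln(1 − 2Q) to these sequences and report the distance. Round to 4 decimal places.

The sequences differ at positions 1 (C/T, transition), 3 (A/G, transition), 17 (C/G, transversion), 18 (A/G, transition), 19 (A/C, transversion), 21 (G/A, transition), 23 (A/G, transition).
Of the 7 differences, 5 transitions and 2 transversions over 29 sites: P = 5/29 = 0.172414, Q = 2/29 = 0.068966.
d = −0.5·ln(0.586206) − 0.25·ln(0.862068) = −0.5·(-0.534084) − 0.25·(-0.148421) = 0.3041.

0.3041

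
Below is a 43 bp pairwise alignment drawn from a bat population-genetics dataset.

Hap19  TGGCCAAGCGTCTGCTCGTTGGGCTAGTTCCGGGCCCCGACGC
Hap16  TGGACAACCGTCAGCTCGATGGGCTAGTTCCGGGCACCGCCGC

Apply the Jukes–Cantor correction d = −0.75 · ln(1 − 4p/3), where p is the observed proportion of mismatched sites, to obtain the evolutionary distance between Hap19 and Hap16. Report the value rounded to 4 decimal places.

0.1544

Mismatches occur at site 4 (C/A), site 8 (G/C), site 13 (T/A), site 19 (T/A), site 36 (C/A), site 40 (A/C).
p = 6/43 = 0.139535.
d = −0.75 · ln(1 − (4/3)·0.139535) = −0.75 · ln(0.813953) = −0.75 · (-0.205853) = 0.1544.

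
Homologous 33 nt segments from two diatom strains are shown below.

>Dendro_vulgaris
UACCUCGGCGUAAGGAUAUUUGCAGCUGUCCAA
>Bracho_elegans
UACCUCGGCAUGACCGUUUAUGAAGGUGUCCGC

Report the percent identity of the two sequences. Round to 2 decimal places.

Mismatches occur at site 10 (G→A), site 12 (A→G), site 14 (G→C), site 15 (G→C), site 16 (A→G), site 18 (A→U), site 20 (U→A), site 23 (C→A), site 26 (C→G), site 32 (A→G), site 33 (A→C).
22 of the 33 sites match, so the percent identity is 22/33 × 100 = 66.67%.

66.67%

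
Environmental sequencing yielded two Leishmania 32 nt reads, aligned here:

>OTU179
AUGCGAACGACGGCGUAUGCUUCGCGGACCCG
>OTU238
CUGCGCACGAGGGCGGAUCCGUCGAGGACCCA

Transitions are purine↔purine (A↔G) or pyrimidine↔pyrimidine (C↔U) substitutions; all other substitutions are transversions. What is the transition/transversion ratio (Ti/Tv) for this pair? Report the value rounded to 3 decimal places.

0.143

The sequences differ at positions 1 (A/C, transversion), 6 (A/C, transversion), 11 (C/G, transversion), 16 (U/G, transversion), 19 (G/C, transversion), 21 (U/G, transversion), 25 (C/A, transversion), 32 (G/A, transition).
Of the 8 differences, 1 transition and 7 transversions, so Ti/Tv = 1/7 = 0.143.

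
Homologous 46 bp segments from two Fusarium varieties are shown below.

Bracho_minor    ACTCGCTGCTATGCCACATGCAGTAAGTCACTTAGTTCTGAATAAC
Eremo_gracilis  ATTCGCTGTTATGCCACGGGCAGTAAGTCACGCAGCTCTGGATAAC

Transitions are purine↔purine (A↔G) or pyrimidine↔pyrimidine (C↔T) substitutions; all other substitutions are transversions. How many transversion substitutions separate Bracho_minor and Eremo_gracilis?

2

Differing sites — 2:C/T (Ti); 9:C/T (Ti); 18:A/G (Ti); 19:T/G (Tv); 32:T/G (Tv); 33:T/C (Ti); 36:T/C (Ti); 41:A/G (Ti).
Of the 8 differences, 6 transitions and 2 transversions, so the answer is 2.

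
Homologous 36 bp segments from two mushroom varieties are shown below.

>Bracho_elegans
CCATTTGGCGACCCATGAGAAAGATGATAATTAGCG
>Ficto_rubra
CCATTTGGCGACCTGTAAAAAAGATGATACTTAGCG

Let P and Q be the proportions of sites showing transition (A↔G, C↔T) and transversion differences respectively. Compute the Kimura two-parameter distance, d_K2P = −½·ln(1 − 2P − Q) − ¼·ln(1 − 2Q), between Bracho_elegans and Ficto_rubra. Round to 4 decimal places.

0.1581

Mismatches occur at site 14 (C/T, transition), site 15 (A/G, transition), site 17 (G/A, transition), site 19 (G/A, transition), site 30 (A/C, transversion).
Of the 5 differences, 4 transitions and 1 transversion over 36 sites: P = 4/36 = 0.111111, Q = 1/36 = 0.027778.
d = −0.5·ln(0.750000) − 0.25·ln(0.944444) = −0.5·(-0.287682) − 0.25·(-0.057159) = 0.1581.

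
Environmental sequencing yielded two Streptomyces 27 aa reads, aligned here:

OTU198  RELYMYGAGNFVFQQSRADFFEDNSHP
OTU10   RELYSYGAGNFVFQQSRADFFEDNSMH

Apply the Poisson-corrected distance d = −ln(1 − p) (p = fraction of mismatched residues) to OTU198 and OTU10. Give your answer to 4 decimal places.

0.1178

The sequences differ at positions 5 (M/S), 26 (H/M), 27 (P/H).
p = 3/27 = 0.111111.
d = −ln(1 − 0.111111) = −ln(0.888889) = 0.1178.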